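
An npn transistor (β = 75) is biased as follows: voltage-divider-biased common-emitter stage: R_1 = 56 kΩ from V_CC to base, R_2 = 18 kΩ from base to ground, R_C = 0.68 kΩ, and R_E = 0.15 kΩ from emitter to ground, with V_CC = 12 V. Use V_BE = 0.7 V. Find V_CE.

V_CE ≈ 6.5 V

Thevenize the base divider: V_Th = V_CC·R_2/(R_1+R_2) = 12×18/74 = 2.92 V, R_Th = R_1‖R_2 = 13.6 kΩ.
Base-emitter loop: V_Th = I_B·R_Th + V_BE + (β+1)I_B·R_E, so I_B = (2.92 − 0.7) / (13.6 + 76×0.15) = 0.0887 mA.
I_C = β·I_B = 75×0.0887 = 6.65 mA, and I_E = (β+1)I_B = 6.74 mA.
V_CE = V_CC − I_C·R_C − I_E·R_E = 12 − 6.65×0.68 − 6.74×0.15 = 6.47 V.
V_CE = 6.47 V > 0.2 V confirms active-region operation.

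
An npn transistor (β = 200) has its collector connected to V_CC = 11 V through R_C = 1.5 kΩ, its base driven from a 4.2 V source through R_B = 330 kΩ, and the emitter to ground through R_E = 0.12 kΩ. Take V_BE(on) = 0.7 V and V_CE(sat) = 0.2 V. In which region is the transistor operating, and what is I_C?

active; I_C ≈ 2 mA

Assume active. Base-emitter loop: I_B = (V_BB − V_BE)/(R_B + (β+1)R_E) = (4.2 − 0.7)/(330 + 201×0.12) = 0.00988 mA.
I_C = β·I_B = 200×0.00988 = 1.98 mA.
V_CE = V_CC − I_C·R_C − I_E·R_E = 11 − 1.98×1.5 − 1.99×0.12 = 7.8 V > V_CE(sat), so the active-region assumption holds.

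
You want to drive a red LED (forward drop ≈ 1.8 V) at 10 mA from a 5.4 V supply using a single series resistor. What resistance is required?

R ≈ 0.36 kΩ

The resistor drops V_S − V_D = 5.4 − 1.8 = 3.6 V at 10 mA.
R = 3.6 V / 10 mA = 0.36 kΩ.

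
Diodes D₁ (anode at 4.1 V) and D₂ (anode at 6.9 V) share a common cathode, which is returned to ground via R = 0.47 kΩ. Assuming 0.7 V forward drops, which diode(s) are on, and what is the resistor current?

Assume both conduct. Then node N would need to be at both 4.1−0.7 = 3.4 V and 6.9−0.7 = 6.2 V, which is impossible.
Assume only D₂ conducts: V_N = 6.9 − 0.7 = 6.2 V, so I_R = 6.2/0.47 = 13.2 mA.
Check D₁: its anode-to-cathode voltage is 4.1 − 6.2 = -2.1 V < 0.7 V, so it is off. The assumption is consistent.

Only D₂ conducts; I_R ≈ 13 mA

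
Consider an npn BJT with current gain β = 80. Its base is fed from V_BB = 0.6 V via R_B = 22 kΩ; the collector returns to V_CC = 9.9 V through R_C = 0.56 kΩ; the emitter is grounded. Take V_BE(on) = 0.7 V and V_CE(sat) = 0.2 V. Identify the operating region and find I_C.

cutoff; I_C ≈ 0

V_BB = 0.6 V ≤ V_BE(on) = 0.7 V, so the base-emitter junction is not forward biased.
The transistor is in cutoff: I_B = I_C = 0.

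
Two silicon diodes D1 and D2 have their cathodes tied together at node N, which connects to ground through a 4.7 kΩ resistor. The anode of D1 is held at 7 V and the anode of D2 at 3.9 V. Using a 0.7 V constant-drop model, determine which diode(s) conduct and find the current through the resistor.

Assume both conduct. Then node N would need to be at both 7−0.7 = 6.3 V and 3.9−0.7 = 3.2 V, which is impossible.
Assume only D1 conducts: V_N = 7 − 0.7 = 6.3 V, so I_R = 6.3/4.7 = 1.34 mA.
Check D2: its anode-to-cathode voltage is 3.9 − 6.3 = -2.4 V < 0.7 V, so it is off. The assumption is consistent.

Only D1 conducts; I_R ≈ 1.3 mA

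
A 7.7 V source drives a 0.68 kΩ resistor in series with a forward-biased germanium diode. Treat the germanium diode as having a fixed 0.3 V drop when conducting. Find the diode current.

KVL around the loop: 7.7 = V_D + I·R = 0.3 + I × 0.68 kΩ.
So I = (7.7 − 0.3) / 0.68 kΩ = 7.4 / 0.68 = 10.9 mA.

I ≈ 11 mA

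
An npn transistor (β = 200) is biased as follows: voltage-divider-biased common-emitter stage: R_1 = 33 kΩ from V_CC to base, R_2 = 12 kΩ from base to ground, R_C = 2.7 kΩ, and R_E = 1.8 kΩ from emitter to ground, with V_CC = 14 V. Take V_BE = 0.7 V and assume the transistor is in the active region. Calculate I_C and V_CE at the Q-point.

I_C ≈ 1.6 mA, V_CE ≈ 6.6 V

Thevenize the base divider: V_Th = V_CC·R_2/(R_1+R_2) = 14×12/45 = 3.73 V, R_Th = R_1‖R_2 = 8.8 kΩ.
Base-emitter loop: V_Th = I_B·R_Th + V_BE + (β+1)I_B·R_E, so I_B = (3.73 − 0.7) / (8.8 + 201×1.8) = 0.00818 mA.
I_C = β·I_B = 200×0.00818 = 1.64 mA, and I_E = (β+1)I_B = 1.65 mA.
V_CE = V_CC − I_C·R_C − I_E·R_E = 14 − 1.64×2.7 − 1.65×1.8 = 6.62 V.
V_CE = 6.62 V > 0.2 V confirms active-region operation.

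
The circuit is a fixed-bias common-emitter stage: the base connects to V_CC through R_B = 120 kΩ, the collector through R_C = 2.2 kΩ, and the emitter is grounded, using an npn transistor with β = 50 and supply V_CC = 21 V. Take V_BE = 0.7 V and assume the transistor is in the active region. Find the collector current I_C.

I_C ≈ 8.5 mA

Base loop: V_CC = I_B·R_B + V_BE, so I_B = (21 − 0.7)/120 kΩ = 0.169 mA.
In the active region I_C = β·I_B = 50 × 0.169 = 8.46 mA.
Collector loop: V_CE = V_CC − I_C·R_C = 21 − 8.46×2.2 = 2.39 V.
Since V_CE = 2.39 V > V_CE(sat) ≈ 0.2 V, the transistor is in the active region as assumed.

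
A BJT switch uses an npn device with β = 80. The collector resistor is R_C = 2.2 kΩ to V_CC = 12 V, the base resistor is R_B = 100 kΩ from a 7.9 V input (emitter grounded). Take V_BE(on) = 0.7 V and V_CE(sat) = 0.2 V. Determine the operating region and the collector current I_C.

Assume active: I_B = (7.9 − 0.7)/100 = 0.072 mA, giving I_C = β·I_B = 5.76 mA.
But then V_CE = 12 − 5.76×2.2 = -0.672 V < V_CE(sat) = 0.2 V — impossible in the active region.
So the transistor is saturated. With V_CE = 0.2 V, I_C = (V_CC − 0.2)/R_C = 11.8/2.2 = 5.36 mA.
Check: β·I_B = 5.76 mA > I_C = 5.36 mA, confirming saturation.

saturation; I_C ≈ 5.4 mA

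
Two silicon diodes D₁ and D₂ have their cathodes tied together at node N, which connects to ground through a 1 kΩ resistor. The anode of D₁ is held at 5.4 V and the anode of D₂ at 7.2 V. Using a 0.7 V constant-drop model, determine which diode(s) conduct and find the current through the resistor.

Only D₂ conducts; I_R ≈ 6.5 mA

Assume both conduct. Then node N would need to be at both 5.4−0.7 = 4.7 V and 7.2−0.7 = 6.5 V, which is impossible.
Assume only D₂ conducts: V_N = 7.2 − 0.7 = 6.5 V, so I_R = 6.5/1 = 6.5 mA.
Check D₁: its anode-to-cathode voltage is 5.4 − 6.5 = -1.1 V < 0.7 V, so it is off. The assumption is consistent.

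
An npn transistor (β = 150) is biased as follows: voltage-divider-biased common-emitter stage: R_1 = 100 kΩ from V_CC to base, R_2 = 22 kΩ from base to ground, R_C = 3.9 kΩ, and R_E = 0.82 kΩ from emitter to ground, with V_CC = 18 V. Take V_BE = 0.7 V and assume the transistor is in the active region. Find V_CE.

V_CE ≈ 5.3 V

Thevenize the base divider: V_Th = V_CC·R_2/(R_1+R_2) = 18×22/122 = 3.25 V, R_Th = R_1‖R_2 = 18 kΩ.
Base-emitter loop: V_Th = I_B·R_Th + V_BE + (β+1)I_B·R_E, so I_B = (3.25 − 0.7) / (18 + 151×0.82) = 0.0179 mA.
I_C = β·I_B = 150×0.0179 = 2.69 mA, and I_E = (β+1)I_B = 2.71 mA.
V_CE = V_CC − I_C·R_C − I_E·R_E = 18 − 2.69×3.9 − 2.71×0.82 = 5.28 V.
V_CE = 5.28 V > 0.2 V confirms active-region operation.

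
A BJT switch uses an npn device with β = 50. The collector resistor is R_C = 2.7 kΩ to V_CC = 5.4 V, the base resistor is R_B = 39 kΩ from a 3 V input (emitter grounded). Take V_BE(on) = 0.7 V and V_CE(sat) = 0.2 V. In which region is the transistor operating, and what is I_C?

saturation; I_C ≈ 1.9 mA

Assume active: I_B = (3 − 0.7)/39 = 0.059 mA, giving I_C = β·I_B = 2.95 mA.
But then V_CE = 5.4 − 2.95×2.7 = -2.56 V < V_CE(sat) = 0.2 V — impossible in the active region.
So the transistor is saturated. With V_CE = 0.2 V, I_C = (V_CC − 0.2)/R_C = 5.2/2.7 = 1.93 mA.
Check: β·I_B = 2.95 mA > I_C = 1.93 mA, confirming saturation.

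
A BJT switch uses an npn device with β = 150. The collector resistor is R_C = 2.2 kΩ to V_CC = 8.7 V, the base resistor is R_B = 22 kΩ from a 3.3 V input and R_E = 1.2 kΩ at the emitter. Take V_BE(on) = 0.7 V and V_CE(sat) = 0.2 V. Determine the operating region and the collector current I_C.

Assume active. Base-emitter loop: I_B = (V_BB − V_BE)/(R_B + (β+1)R_E) = (3.3 − 0.7)/(22 + 151×1.2) = 0.0128 mA.
I_C = β·I_B = 150×0.0128 = 1.92 mA.
V_CE = V_CC − I_C·R_C − I_E·R_E = 8.7 − 1.92×2.2 − 1.93×1.2 = 2.16 V > V_CE(sat), so the active-region assumption holds.

active; I_C ≈ 1.9 mA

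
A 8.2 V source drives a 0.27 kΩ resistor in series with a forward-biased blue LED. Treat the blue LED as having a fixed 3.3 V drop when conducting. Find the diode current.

KVL around the loop: 8.2 = V_D + I·R = 3.3 + I × 0.27 kΩ.
So I = (8.2 − 3.3) / 0.27 kΩ = 4.9 / 0.27 = 18.1 mA.

I ≈ 18 mA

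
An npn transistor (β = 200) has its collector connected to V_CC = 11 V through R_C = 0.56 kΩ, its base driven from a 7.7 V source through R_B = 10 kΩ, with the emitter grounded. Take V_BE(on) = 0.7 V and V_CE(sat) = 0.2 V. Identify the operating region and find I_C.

Assume active: I_B = (7.7 − 0.7)/10 = 0.7 mA, giving I_C = β·I_B = 140 mA.
But then V_CE = 11 − 140×0.56 = -67.4 V < V_CE(sat) = 0.2 V — impossible in the active region.
So the transistor is saturated. With V_CE = 0.2 V, I_C = (V_CC − 0.2)/R_C = 10.8/0.56 = 19.3 mA.
Check: β·I_B = 140 mA > I_C = 19.3 mA, confirming saturation.

saturation; I_C ≈ 19 mA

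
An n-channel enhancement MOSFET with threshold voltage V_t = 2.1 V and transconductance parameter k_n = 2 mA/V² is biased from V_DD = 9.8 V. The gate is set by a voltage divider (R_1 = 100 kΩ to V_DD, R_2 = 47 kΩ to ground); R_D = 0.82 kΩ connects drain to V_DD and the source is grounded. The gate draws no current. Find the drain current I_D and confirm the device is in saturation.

I_D ≈ 1.1 mA

V_G = V_DD·R_2/(R_1+R_2) = 9.8×47/147 = 3.13 V. With the source grounded, V_GS = V_G = 3.13 V.
Assume saturation: I_D = (k_n/2)(V_GS − V_t)² = (2/2)×(3.13 − 2.1)² = 1×1.03² = 1.07 mA.
V_DS = V_DD − I_D·R_D = 9.8 − 1.07×0.82 = 8.92 V.
Saturation requires V_DS ≥ V_GS − V_t = 1.03 V; 8.92 ≥ 1.03 ✓.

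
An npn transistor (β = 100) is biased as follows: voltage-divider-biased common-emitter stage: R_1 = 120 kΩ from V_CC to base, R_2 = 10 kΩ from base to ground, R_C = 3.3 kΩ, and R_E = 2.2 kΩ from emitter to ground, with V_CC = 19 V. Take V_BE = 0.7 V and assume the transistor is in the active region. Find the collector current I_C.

Thevenize the base divider: V_Th = V_CC·R_2/(R_1+R_2) = 19×10/130 = 1.46 V, R_Th = R_1‖R_2 = 9.23 kΩ.
Base-emitter loop: V_Th = I_B·R_Th + V_BE + (β+1)I_B·R_E, so I_B = (1.46 − 0.7) / (9.23 + 101×2.2) = 0.00329 mA.
I_C = β·I_B = 100×0.00329 = 0.329 mA, and I_E = (β+1)I_B = 0.332 mA.
V_CE = V_CC − I_C·R_C − I_E·R_E = 19 − 0.329×3.3 − 0.332×2.2 = 17.2 V.
V_CE = 17.2 V > 0.2 V confirms active-region operation.

I_C ≈ 0.33 mA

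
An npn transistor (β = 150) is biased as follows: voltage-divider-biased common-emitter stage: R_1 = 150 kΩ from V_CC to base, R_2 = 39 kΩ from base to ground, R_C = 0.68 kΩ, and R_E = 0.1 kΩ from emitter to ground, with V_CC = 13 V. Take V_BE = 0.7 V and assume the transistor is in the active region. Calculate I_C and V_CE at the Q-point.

I_C ≈ 6.5 mA, V_CE ≈ 8 V

Thevenize the base divider: V_Th = V_CC·R_2/(R_1+R_2) = 13×39/189 = 2.68 V, R_Th = R_1‖R_2 = 31 kΩ.
Base-emitter loop: V_Th = I_B·R_Th + V_BE + (β+1)I_B·R_E, so I_B = (2.68 − 0.7) / (31 + 151×0.1) = 0.043 mA.
I_C = β·I_B = 150×0.043 = 6.46 mA, and I_E = (β+1)I_B = 6.5 mA.
V_CE = V_CC − I_C·R_C − I_E·R_E = 13 − 6.46×0.68 − 6.5×0.1 = 7.96 V.
V_CE = 7.96 V > 0.2 V confirms active-region operation.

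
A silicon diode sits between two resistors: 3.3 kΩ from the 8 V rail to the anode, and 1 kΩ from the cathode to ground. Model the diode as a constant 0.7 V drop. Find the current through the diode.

The two resistors are in series with the diode, so KVL gives 8 = I·3.3 + 0.7 + I·1.
I = (8 − 0.7) / (3.3 + 1) kΩ = 7.3 / 4.3 = 1.7 mA.

I ≈ 1.7 mA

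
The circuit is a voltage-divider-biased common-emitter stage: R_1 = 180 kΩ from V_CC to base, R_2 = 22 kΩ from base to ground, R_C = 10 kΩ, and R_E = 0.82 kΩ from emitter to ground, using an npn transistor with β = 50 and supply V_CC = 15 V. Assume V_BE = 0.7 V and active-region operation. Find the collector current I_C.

Thevenize the base divider: V_Th = V_CC·R_2/(R_1+R_2) = 15×22/202 = 1.63 V, R_Th = R_1‖R_2 = 19.6 kΩ.
Base-emitter loop: V_Th = I_B·R_Th + V_BE + (β+1)I_B·R_E, so I_B = (1.63 − 0.7) / (19.6 + 51×0.82) = 0.0152 mA.
I_C = β·I_B = 50×0.0152 = 0.76 mA, and I_E = (β+1)I_B = 0.775 mA.
V_CE = V_CC − I_C·R_C − I_E·R_E = 15 − 0.76×10 − 0.775×0.82 = 6.76 V.
V_CE = 6.76 V > 0.2 V confirms active-region operation.

I_C ≈ 0.76 mA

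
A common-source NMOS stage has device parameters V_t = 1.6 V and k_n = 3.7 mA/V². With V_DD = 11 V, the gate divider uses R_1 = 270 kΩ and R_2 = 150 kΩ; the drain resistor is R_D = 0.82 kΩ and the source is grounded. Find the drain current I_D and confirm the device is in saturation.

V_G = V_DD·R_2/(R_1+R_2) = 11×150/420 = 3.93 V. With the source grounded, V_GS = V_G = 3.93 V.
Assume saturation: I_D = (k_n/2)(V_GS − V_t)² = (3.7/2)×(3.93 − 1.6)² = 1.85×2.33² = 10 mA.
V_DS = V_DD − I_D·R_D = 11 − 10×0.82 = 2.77 V.
Saturation requires V_DS ≥ V_GS − V_t = 2.33 V; 2.77 ≥ 2.33 ✓.

I_D ≈ 10 mA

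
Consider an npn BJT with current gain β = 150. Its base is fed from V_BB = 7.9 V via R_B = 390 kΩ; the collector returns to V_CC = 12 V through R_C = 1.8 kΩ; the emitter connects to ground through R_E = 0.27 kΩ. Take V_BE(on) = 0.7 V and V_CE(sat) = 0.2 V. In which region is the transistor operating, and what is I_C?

active; I_C ≈ 2.5 mA

Assume active. Base-emitter loop: I_B = (V_BB − V_BE)/(R_B + (β+1)R_E) = (7.9 − 0.7)/(390 + 151×0.27) = 0.0167 mA.
I_C = β·I_B = 150×0.0167 = 2.51 mA.
V_CE = V_CC − I_C·R_C − I_E·R_E = 12 − 2.51×1.8 − 2.52×0.27 = 6.81 V > V_CE(sat), so the active-region assumption holds.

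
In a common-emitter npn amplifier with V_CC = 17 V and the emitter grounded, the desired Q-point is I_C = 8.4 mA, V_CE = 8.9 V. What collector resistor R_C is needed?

Collector loop: V_CC = I_C·R_C + V_CE.
R_C = (V_CC − V_CE)/I_C = (17 − 8.9)/8.4 = 0.964 kΩ.

R_C ≈ 0.96 kΩ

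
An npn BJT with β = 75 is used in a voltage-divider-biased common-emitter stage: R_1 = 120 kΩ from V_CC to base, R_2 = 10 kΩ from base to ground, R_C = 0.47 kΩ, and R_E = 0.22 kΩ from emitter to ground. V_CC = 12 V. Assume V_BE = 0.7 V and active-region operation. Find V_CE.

Thevenize the base divider: V_Th = V_CC·R_2/(R_1+R_2) = 12×10/130 = 0.923 V, R_Th = R_1‖R_2 = 9.23 kΩ.
Base-emitter loop: V_Th = I_B·R_Th + V_BE + (β+1)I_B·R_E, so I_B = (0.923 − 0.7) / (9.23 + 76×0.22) = 0.0086 mA.
I_C = β·I_B = 75×0.0086 = 0.645 mA, and I_E = (β+1)I_B = 0.653 mA.
V_CE = V_CC − I_C·R_C − I_E·R_E = 12 − 0.645×0.47 − 0.653×0.22 = 11.6 V.
V_CE = 11.6 V > 0.2 V confirms active-region operation.

V_CE ≈ 12 V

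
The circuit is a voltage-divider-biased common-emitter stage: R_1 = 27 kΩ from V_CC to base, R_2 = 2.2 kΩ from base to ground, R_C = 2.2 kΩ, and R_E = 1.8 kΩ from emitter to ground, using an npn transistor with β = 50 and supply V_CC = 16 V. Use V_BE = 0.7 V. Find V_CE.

V_CE ≈ 15 V

Thevenize the base divider: V_Th = V_CC·R_2/(R_1+R_2) = 16×2.2/29.2 = 1.21 V, R_Th = R_1‖R_2 = 2.03 kΩ.
Base-emitter loop: V_Th = I_B·R_Th + V_BE + (β+1)I_B·R_E, so I_B = (1.21 − 0.7) / (2.03 + 51×1.8) = 0.00539 mA.
I_C = β·I_B = 50×0.00539 = 0.269 mA, and I_E = (β+1)I_B = 0.275 mA.
V_CE = V_CC − I_C·R_C − I_E·R_E = 16 − 0.269×2.2 − 0.275×1.8 = 14.9 V.
V_CE = 14.9 V > 0.2 V confirms active-region operation.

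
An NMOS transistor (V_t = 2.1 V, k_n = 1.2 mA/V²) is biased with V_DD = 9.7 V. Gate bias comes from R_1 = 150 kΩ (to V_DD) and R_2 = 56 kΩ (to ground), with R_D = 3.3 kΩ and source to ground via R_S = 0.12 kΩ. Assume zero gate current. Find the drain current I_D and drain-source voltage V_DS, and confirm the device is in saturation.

V_G = V_DD·R_2/(R_1+R_2) = 9.7×56/206 = 2.64 V.
Assume saturation: I_D = (k_n/2)(V_GS − V_t)² with V_GS = V_G − I_D·R_S = 2.64 − 0.12·I_D.
Substituting gives 0.00864·I_D² − 1.08·I_D + 0.173 = 0, with roots I_D = 0.161 or 125 mA.
The root I_D = 125 mA gives V_GS = -12.3 V ≤ V_t, so take I_D = 0.161 mA.
Then V_GS = 2.62 V and V_DS = V_DD − I_D(R_D+R_S) = 9.7 − 0.161×3.42 = 9.15 V.
Saturation requires V_DS ≥ V_GS − V_t = 0.518 V; 9.15 ≥ 0.518 ✓.

I_D ≈ 0.16 mA, V_DS ≈ 9.2 V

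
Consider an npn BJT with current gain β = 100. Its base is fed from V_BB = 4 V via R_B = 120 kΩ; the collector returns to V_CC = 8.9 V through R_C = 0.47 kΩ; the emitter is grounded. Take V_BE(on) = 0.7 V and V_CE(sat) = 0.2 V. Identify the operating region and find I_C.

Assume active. Base-emitter loop: I_B = (V_BB − V_BE)/R_B = (4 − 0.7)/120 = 0.0275 mA.
I_C = β·I_B = 100×0.0275 = 2.75 mA.
V_CE = V_CC − I_C·R_C = 8.9 − 2.75×0.47 = 7.61 V > V_CE(sat), so the active-region assumption holds.

active; I_C ≈ 2.8 mA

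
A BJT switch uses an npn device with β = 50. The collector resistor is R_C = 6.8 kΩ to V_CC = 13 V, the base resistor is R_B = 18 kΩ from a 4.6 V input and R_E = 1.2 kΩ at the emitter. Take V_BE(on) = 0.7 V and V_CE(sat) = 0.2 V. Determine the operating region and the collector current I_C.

Assume active: I_B = (4.6 − 0.7)/(18 + 51×1.2) = 0.0492 mA, I_C = β·I_B = 2.46 mA.
Then V_CE = 13 − 2.46×6.8 − 2.51×1.2 = -6.76 V < 0.2 V — the active assumption fails.
Re-solve with V_CE = 0.2 V. KCL at the emitter: V_E/R_E = (V_BB−0.7−V_E)/R_B + (V_CC−0.2−V_E)/R_C, giving V_E = 2.03 V.
I_C = (V_CC − 0.2 − V_E)/R_C = (12.8 − 2.03)/6.8 = 1.58 mA.
Check: I_B = (3.9 − 2.03)/18 = 0.104 mA, and β·I_B = 5.21 mA > I_C, confirming saturation.

saturation; I_C ≈ 1.6 mA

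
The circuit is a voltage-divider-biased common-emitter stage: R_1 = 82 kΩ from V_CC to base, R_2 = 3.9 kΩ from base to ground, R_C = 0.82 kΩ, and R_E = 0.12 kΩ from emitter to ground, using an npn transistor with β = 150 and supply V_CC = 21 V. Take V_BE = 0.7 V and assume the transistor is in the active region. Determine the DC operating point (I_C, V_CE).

Thevenize the base divider: V_Th = V_CC·R_2/(R_1+R_2) = 21×3.9/85.9 = 0.953 V, R_Th = R_1‖R_2 = 3.72 kΩ.
Base-emitter loop: V_Th = I_B·R_Th + V_BE + (β+1)I_B·R_E, so I_B = (0.953 − 0.7) / (3.72 + 151×0.12) = 0.0116 mA.
I_C = β·I_B = 150×0.0116 = 1.74 mA, and I_E = (β+1)I_B = 1.75 mA.
V_CE = V_CC − I_C·R_C − I_E·R_E = 21 − 1.74×0.82 − 1.75×0.12 = 19.4 V.
V_CE = 19.4 V > 0.2 V confirms active-region operation.

I_C ≈ 1.7 mA, V_CE ≈ 19 V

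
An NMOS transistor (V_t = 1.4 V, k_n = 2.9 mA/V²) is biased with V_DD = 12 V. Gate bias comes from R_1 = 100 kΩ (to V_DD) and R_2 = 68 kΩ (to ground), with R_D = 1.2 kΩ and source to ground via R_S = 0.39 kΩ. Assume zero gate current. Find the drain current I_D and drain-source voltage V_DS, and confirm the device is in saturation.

V_G = V_DD·R_2/(R_1+R_2) = 12×68/168 = 4.86 V.
Assume saturation: I_D = (k_n/2)(V_GS − V_t)² with V_GS = V_G − I_D·R_S = 4.86 − 0.39·I_D.
Substituting gives 0.221·I_D² − 4.91·I_D + 17.3 = 0, with roots I_D = 4.4 or 17.9 mA.
The root I_D = 17.9 mA gives V_GS = -2.11 V ≤ V_t, so take I_D = 4.4 mA.
Then V_GS = 3.14 V and V_DS = V_DD − I_D(R_D+R_S) = 12 − 4.4×1.59 = 5.01 V.
Saturation requires V_DS ≥ V_GS − V_t = 1.74 V; 5.01 ≥ 1.74 ✓.

I_D ≈ 4.4 mA, V_DS ≈ 5 V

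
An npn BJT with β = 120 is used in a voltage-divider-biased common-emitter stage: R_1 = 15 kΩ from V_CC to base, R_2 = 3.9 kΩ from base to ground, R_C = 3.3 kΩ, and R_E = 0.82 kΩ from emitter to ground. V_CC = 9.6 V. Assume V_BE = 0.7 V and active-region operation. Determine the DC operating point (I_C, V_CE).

I_C ≈ 1.5 mA, V_CE ≈ 3.4 V

Thevenize the base divider: V_Th = V_CC·R_2/(R_1+R_2) = 9.6×3.9/18.9 = 1.98 V, R_Th = R_1‖R_2 = 3.1 kΩ.
Base-emitter loop: V_Th = I_B·R_Th + V_BE + (β+1)I_B·R_E, so I_B = (1.98 − 0.7) / (3.1 + 121×0.82) = 0.0125 mA.
I_C = β·I_B = 120×0.0125 = 1.5 mA, and I_E = (β+1)I_B = 1.51 mA.
V_CE = V_CC − I_C·R_C − I_E·R_E = 9.6 − 1.5×3.3 − 1.51×0.82 = 3.4 V.
V_CE = 3.4 V > 0.2 V confirms active-region operation.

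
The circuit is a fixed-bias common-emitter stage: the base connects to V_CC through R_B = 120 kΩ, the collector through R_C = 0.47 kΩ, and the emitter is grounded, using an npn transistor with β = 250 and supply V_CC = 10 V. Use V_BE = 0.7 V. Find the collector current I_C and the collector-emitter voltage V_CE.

Base loop: V_CC = I_B·R_B + V_BE, so I_B = (10 − 0.7)/120 kΩ = 0.0775 mA.
In the active region I_C = β·I_B = 250 × 0.0775 = 19.4 mA.
Collector loop: V_CE = V_CC − I_C·R_C = 10 − 19.4×0.47 = 0.894 V.
Since V_CE = 0.894 V > V_CE(sat) ≈ 0.2 V, the transistor is in the active region as assumed.

I_C ≈ 19 mA, V_CE ≈ 0.89 V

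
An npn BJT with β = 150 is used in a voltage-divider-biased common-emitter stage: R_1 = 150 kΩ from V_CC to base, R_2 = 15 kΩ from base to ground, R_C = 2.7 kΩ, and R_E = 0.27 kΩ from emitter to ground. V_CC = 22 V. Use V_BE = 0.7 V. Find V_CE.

V_CE ≈ 11 V

Thevenize the base divider: V_Th = V_CC·R_2/(R_1+R_2) = 22×15/165 = 2 V, R_Th = R_1‖R_2 = 13.6 kΩ.
Base-emitter loop: V_Th = I_B·R_Th + V_BE + (β+1)I_B·R_E, so I_B = (2 − 0.7) / (13.6 + 151×0.27) = 0.0239 mA.
I_C = β·I_B = 150×0.0239 = 3.58 mA, and I_E = (β+1)I_B = 3.61 mA.
V_CE = V_CC − I_C·R_C − I_E·R_E = 22 − 3.58×2.7 − 3.61×0.27 = 11.3 V.
V_CE = 11.3 V > 0.2 V confirms active-region operation.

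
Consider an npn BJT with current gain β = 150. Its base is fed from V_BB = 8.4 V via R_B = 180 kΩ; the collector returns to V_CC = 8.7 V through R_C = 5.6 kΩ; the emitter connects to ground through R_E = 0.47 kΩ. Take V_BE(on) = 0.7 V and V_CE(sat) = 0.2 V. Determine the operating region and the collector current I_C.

saturation; I_C ≈ 1.4 mA

Assume active: I_B = (8.4 − 0.7)/(180 + 151×0.47) = 0.0307 mA, I_C = β·I_B = 4.6 mA.
Then V_CE = 8.7 − 4.6×5.6 − 4.63×0.47 = -19.2 V < 0.2 V — the active assumption fails.
Re-solve with V_CE = 0.2 V. KCL at the emitter: V_E/R_E = (V_BB−0.7−V_E)/R_B + (V_CC−0.2−V_E)/R_C, giving V_E = 0.675 V.
I_C = (V_CC − 0.2 − V_E)/R_C = (8.5 − 0.675)/5.6 = 1.4 mA.
Check: I_B = (7.7 − 0.675)/180 = 0.039 mA, and β·I_B = 5.85 mA > I_C, confirming saturation.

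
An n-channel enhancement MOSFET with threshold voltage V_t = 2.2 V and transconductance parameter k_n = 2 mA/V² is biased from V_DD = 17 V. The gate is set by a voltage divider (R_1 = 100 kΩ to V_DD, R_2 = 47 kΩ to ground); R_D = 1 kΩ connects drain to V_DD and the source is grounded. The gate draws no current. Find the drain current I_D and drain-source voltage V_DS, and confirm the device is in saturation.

I_D ≈ 10 mA, V_DS ≈ 6.5 V

V_G = V_DD·R_2/(R_1+R_2) = 17×47/147 = 5.44 V. With the source grounded, V_GS = V_G = 5.44 V.
Assume saturation: I_D = (k_n/2)(V_GS − V_t)² = (2/2)×(5.44 − 2.2)² = 1×3.24² = 10.5 mA.
V_DS = V_DD − I_D·R_D = 17 − 10.5×1 = 6.53 V.
Saturation requires V_DS ≥ V_GS − V_t = 3.24 V; 6.53 ≥ 3.24 ✓.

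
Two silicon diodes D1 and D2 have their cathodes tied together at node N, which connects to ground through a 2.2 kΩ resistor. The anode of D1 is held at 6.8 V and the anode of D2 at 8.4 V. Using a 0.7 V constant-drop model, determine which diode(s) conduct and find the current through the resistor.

Only D2 conducts; I_R ≈ 3.5 mA

Assume both conduct. Then node N would need to be at both 6.8−0.7 = 6.1 V and 8.4−0.7 = 7.7 V, which is impossible.
Assume only D2 conducts: V_N = 8.4 − 0.7 = 7.7 V, so I_R = 7.7/2.2 = 3.5 mA.
Check D1: its anode-to-cathode voltage is 6.8 − 7.7 = -0.9 V < 0.7 V, so it is off. The assumption is consistent.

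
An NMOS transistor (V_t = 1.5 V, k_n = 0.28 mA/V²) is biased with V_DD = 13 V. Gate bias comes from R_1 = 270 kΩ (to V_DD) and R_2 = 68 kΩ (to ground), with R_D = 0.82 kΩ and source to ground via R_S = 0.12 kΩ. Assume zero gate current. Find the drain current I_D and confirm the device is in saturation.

V_G = V_DD·R_2/(R_1+R_2) = 13×68/338 = 2.62 V.
Assume saturation: I_D = (k_n/2)(V_GS − V_t)² with V_GS = V_G − I_D·R_S = 2.62 − 0.12·I_D.
Substituting gives 0.00202·I_D² − 1.04·I_D + 0.174 = 0, with roots I_D = 0.168 or 514 mA.
The root I_D = 514 mA gives V_GS = -59.1 V ≤ V_t, so take I_D = 0.168 mA.
Then V_GS = 2.6 V and V_DS = V_DD − I_D(R_D+R_S) = 13 − 0.168×0.94 = 12.8 V.
Saturation requires V_DS ≥ V_GS − V_t = 1.1 V; 12.8 ≥ 1.1 ✓.

I_D ≈ 0.17 mA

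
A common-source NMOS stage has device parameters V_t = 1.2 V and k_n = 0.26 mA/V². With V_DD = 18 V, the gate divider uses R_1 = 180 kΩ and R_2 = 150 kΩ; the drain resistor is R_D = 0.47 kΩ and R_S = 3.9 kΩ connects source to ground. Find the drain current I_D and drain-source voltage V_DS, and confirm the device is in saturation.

I_D ≈ 1.1 mA, V_DS ≈ 13 V

V_G = V_DD·R_2/(R_1+R_2) = 18×150/330 = 8.18 V.
Assume saturation: I_D = (k_n/2)(V_GS − V_t)² with V_GS = V_G − I_D·R_S = 8.18 − 3.9·I_D.
Substituting gives 1.98·I_D² − 8.08·I_D + 6.34 = 0, with roots I_D = 1.06 or 3.03 mA.
The root I_D = 3.03 mA gives V_GS = -3.63 V ≤ V_t, so take I_D = 1.06 mA.
Then V_GS = 4.05 V and V_DS = V_DD − I_D(R_D+R_S) = 18 − 1.06×4.37 = 13.4 V.
Saturation requires V_DS ≥ V_GS − V_t = 2.85 V; 13.4 ≥ 2.85 ✓.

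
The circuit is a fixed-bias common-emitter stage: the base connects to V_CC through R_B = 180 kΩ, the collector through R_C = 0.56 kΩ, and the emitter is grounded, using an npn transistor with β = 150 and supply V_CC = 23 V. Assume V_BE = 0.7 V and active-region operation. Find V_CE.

Base loop: V_CC = I_B·R_B + V_BE, so I_B = (23 − 0.7)/180 kΩ = 0.124 mA.
In the active region I_C = β·I_B = 150 × 0.124 = 18.6 mA.
Collector loop: V_CE = V_CC − I_C·R_C = 23 − 18.6×0.56 = 12.6 V.
Since V_CE = 12.6 V > V_CE(sat) ≈ 0.2 V, the transistor is in the active region as assumed.

V_CE ≈ 13 V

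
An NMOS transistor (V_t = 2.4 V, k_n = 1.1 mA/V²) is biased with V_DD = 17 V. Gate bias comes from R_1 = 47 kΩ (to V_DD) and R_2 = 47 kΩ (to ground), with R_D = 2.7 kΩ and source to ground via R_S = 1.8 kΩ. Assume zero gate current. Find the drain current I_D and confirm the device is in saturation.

V_G = V_DD·R_2/(R_1+R_2) = 17×47/94 = 8.5 V.
Assume saturation: I_D = (k_n/2)(V_GS − V_t)² with V_GS = V_G − I_D·R_S = 8.5 − 1.8·I_D.
Substituting gives 1.78·I_D² − 13.1·I_D + 20.5 = 0, with roots I_D = 2.26 or 5.08 mA.
The root I_D = 5.08 mA gives V_GS = -0.638 V ≤ V_t, so take I_D = 2.26 mA.
Then V_GS = 4.43 V and V_DS = V_DD − I_D(R_D+R_S) = 17 − 2.26×4.5 = 6.82 V.
Saturation requires V_DS ≥ V_GS − V_t = 2.03 V; 6.82 ≥ 2.03 ✓.

I_D ≈ 2.3 mA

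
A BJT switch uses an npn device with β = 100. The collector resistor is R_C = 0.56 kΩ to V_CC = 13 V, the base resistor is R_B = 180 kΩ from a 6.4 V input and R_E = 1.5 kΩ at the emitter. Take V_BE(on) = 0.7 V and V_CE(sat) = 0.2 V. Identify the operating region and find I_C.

Assume active. Base-emitter loop: I_B = (V_BB − V_BE)/(R_B + (β+1)R_E) = (6.4 − 0.7)/(180 + 101×1.5) = 0.0172 mA.
I_C = β·I_B = 100×0.0172 = 1.72 mA.
V_CE = V_CC − I_C·R_C − I_E·R_E = 13 − 1.72×0.56 − 1.74×1.5 = 9.43 V > V_CE(sat), so the active-region assumption holds.

active; I_C ≈ 1.7 mA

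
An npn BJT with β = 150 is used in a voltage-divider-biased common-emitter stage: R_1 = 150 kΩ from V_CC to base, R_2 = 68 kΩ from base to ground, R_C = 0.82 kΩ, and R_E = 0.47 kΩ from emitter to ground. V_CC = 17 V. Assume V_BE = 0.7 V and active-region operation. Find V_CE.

Thevenize the base divider: V_Th = V_CC·R_2/(R_1+R_2) = 17×68/218 = 5.3 V, R_Th = R_1‖R_2 = 46.8 kΩ.
Base-emitter loop: V_Th = I_B·R_Th + V_BE + (β+1)I_B·R_E, so I_B = (5.3 − 0.7) / (46.8 + 151×0.47) = 0.0391 mA.
I_C = β·I_B = 150×0.0391 = 5.86 mA, and I_E = (β+1)I_B = 5.9 mA.
V_CE = V_CC − I_C·R_C − I_E·R_E = 17 − 5.86×0.82 − 5.9×0.47 = 9.42 V.
V_CE = 9.42 V > 0.2 V confirms active-region operation.

V_CE ≈ 9.4 V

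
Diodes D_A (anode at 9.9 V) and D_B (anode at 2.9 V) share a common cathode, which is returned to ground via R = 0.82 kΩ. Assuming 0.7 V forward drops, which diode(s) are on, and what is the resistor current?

Assume both conduct. Then node N would need to be at both 9.9−0.7 = 9.2 V and 2.9−0.7 = 2.2 V, which is impossible.
Assume only D_A conducts: V_N = 9.9 − 0.7 = 9.2 V, so I_R = 9.2/0.82 = 11.2 mA.
Check D_B: its anode-to-cathode voltage is 2.9 − 9.2 = -6.3 V < 0.7 V, so it is off. The assumption is consistent.

Only D_A conducts; I_R ≈ 11 mA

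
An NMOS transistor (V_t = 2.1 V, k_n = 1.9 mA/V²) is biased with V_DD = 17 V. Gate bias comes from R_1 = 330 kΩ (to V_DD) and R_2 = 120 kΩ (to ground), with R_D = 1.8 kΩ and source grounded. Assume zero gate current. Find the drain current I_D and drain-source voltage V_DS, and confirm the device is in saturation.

I_D ≈ 5.6 mA, V_DS ≈ 6.9 V

V_G = V_DD·R_2/(R_1+R_2) = 17×120/450 = 4.53 V. With the source grounded, V_GS = V_G = 4.53 V.
Assume saturation: I_D = (k_n/2)(V_GS − V_t)² = (1.9/2)×(4.53 − 2.1)² = 0.95×2.43² = 5.63 mA.
V_DS = V_DD − I_D·R_D = 17 − 5.63×1.8 = 6.87 V.
Saturation requires V_DS ≥ V_GS − V_t = 2.43 V; 6.87 ≥ 2.43 ✓.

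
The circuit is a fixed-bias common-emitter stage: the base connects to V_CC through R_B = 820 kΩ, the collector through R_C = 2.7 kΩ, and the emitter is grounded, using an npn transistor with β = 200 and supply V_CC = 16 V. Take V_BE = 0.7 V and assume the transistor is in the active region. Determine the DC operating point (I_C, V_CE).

Base loop: V_CC = I_B·R_B + V_BE, so I_B = (16 − 0.7)/820 kΩ = 0.0187 mA.
In the active region I_C = β·I_B = 200 × 0.0187 = 3.73 mA.
Collector loop: V_CE = V_CC − I_C·R_C = 16 − 3.73×2.7 = 5.92 V.
Since V_CE = 5.92 V > V_CE(sat) ≈ 0.2 V, the transistor is in the active region as assumed.

I_C ≈ 3.7 mA, V_CE ≈ 5.9 V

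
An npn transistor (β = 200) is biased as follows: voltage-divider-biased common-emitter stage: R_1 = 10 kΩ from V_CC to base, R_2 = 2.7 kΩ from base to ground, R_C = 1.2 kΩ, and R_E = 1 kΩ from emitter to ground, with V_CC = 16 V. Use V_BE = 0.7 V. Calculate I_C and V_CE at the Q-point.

Thevenize the base divider: V_Th = V_CC·R_2/(R_1+R_2) = 16×2.7/12.7 = 3.4 V, R_Th = R_1‖R_2 = 2.13 kΩ.
Base-emitter loop: V_Th = I_B·R_Th + V_BE + (β+1)I_B·R_E, so I_B = (3.4 − 0.7) / (2.13 + 201×1) = 0.0133 mA.
I_C = β·I_B = 200×0.0133 = 2.66 mA, and I_E = (β+1)I_B = 2.67 mA.
V_CE = V_CC − I_C·R_C − I_E·R_E = 16 − 2.66×1.2 − 2.67×1 = 10.1 V.
V_CE = 10.1 V > 0.2 V confirms active-region operation.

I_C ≈ 2.7 mA, V_CE ≈ 10 V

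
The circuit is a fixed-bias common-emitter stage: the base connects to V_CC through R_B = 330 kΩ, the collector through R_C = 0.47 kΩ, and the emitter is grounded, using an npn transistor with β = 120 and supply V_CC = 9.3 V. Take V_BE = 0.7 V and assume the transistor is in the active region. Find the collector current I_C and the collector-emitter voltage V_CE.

I_C ≈ 3.1 mA, V_CE ≈ 7.8 V

Base loop: V_CC = I_B·R_B + V_BE, so I_B = (9.3 − 0.7)/330 kΩ = 0.0261 mA.
In the active region I_C = β·I_B = 120 × 0.0261 = 3.13 mA.
Collector loop: V_CE = V_CC − I_C·R_C = 9.3 − 3.13×0.47 = 7.83 V.
Since V_CE = 7.83 V > V_CE(sat) ≈ 0.2 V, the transistor is in the active region as assumed.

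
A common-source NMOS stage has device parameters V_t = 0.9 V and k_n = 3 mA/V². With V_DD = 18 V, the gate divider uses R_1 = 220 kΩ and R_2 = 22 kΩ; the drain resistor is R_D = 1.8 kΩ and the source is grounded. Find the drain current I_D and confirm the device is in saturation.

I_D ≈ 0.81 mA

V_G = V_DD·R_2/(R_1+R_2) = 18×22/242 = 1.64 V. With the source grounded, V_GS = V_G = 1.64 V.
Assume saturation: I_D = (k_n/2)(V_GS − V_t)² = (3/2)×(1.64 − 0.9)² = 1.5×0.736² = 0.813 mA.
V_DS = V_DD − I_D·R_D = 18 − 0.813×1.8 = 16.5 V.
Saturation requires V_DS ≥ V_GS − V_t = 0.736 V; 16.5 ≥ 0.736 ✓.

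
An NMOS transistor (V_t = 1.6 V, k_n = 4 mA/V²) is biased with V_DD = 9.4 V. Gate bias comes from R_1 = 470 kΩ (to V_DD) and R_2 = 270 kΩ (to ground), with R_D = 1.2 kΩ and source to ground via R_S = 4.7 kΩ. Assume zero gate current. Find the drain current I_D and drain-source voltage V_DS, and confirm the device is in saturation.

V_G = V_DD·R_2/(R_1+R_2) = 9.4×270/740 = 3.43 V.
Assume saturation: I_D = (k_n/2)(V_GS − V_t)² with V_GS = V_G − I_D·R_S = 3.43 − 4.7·I_D.
Substituting gives 44.2·I_D² − 35.4·I_D + 6.7 = 0, with roots I_D = 0.306 or 0.495 mA.
The root I_D = 0.495 mA gives V_GS = 1.1 V ≤ V_t, so take I_D = 0.306 mA.
Then V_GS = 1.99 V and V_DS = V_DD − I_D(R_D+R_S) = 9.4 − 0.306×5.9 = 7.59 V.
Saturation requires V_DS ≥ V_GS − V_t = 0.391 V; 7.59 ≥ 0.391 ✓.

I_D ≈ 0.31 mA, V_DS ≈ 7.6 V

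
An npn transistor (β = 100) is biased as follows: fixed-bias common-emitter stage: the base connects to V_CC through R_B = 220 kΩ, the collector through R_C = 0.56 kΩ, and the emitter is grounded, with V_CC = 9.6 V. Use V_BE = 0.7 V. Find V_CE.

V_CE ≈ 7.3 V

Base loop: V_CC = I_B·R_B + V_BE, so I_B = (9.6 − 0.7)/220 kΩ = 0.0405 mA.
In the active region I_C = β·I_B = 100 × 0.0405 = 4.05 mA.
Collector loop: V_CE = V_CC − I_C·R_C = 9.6 − 4.05×0.56 = 7.33 V.
Since V_CE = 7.33 V > V_CE(sat) ≈ 0.2 V, the transistor is in the active region as assumed.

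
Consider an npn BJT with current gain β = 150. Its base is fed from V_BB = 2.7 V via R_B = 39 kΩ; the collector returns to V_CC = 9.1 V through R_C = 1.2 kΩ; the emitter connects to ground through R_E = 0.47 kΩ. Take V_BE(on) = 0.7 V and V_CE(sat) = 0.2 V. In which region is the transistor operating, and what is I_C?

active; I_C ≈ 2.7 mA

Assume active. Base-emitter loop: I_B = (V_BB − V_BE)/(R_B + (β+1)R_E) = (2.7 − 0.7)/(39 + 151×0.47) = 0.0182 mA.
I_C = β·I_B = 150×0.0182 = 2.73 mA.
V_CE = V_CC − I_C·R_C − I_E·R_E = 9.1 − 2.73×1.2 − 2.75×0.47 = 4.54 V > V_CE(sat), so the active-region assumption holds.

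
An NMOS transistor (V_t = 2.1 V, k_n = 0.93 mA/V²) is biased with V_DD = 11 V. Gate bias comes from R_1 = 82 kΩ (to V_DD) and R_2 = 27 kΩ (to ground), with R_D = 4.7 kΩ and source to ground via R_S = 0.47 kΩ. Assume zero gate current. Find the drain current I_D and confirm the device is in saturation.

V_G = V_DD·R_2/(R_1+R_2) = 11×27/109 = 2.72 V.
Assume saturation: I_D = (k_n/2)(V_GS − V_t)² with V_GS = V_G − I_D·R_S = 2.72 − 0.47·I_D.
Substituting gives 0.103·I_D² − 1.27·I_D + 0.182 = 0, with roots I_D = 0.144 or 12.2 mA.
The root I_D = 12.2 mA gives V_GS = -3.03 V ≤ V_t, so take I_D = 0.144 mA.
Then V_GS = 2.66 V and V_DS = V_DD − I_D(R_D+R_S) = 11 − 0.144×5.17 = 10.3 V.
Saturation requires V_DS ≥ V_GS − V_t = 0.557 V; 10.3 ≥ 0.557 ✓.

I_D ≈ 0.14 mA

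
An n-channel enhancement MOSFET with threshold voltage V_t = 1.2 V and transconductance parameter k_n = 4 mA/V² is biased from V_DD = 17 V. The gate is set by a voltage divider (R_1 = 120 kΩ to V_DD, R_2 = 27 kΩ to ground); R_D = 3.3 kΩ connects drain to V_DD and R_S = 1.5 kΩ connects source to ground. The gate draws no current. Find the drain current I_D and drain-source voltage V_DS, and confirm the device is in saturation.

I_D ≈ 0.85 mA, V_DS ≈ 13 V

V_G = V_DD·R_2/(R_1+R_2) = 17×27/147 = 3.12 V.
Assume saturation: I_D = (k_n/2)(V_GS − V_t)² with V_GS = V_G − I_D·R_S = 3.12 − 1.5·I_D.
Substituting gives 4.5·I_D² − 12.5·I_D + 7.39 = 0, with roots I_D = 0.848 or 1.94 mA.
The root I_D = 1.94 mA gives V_GS = 0.216 V ≤ V_t, so take I_D = 0.848 mA.
Then V_GS = 1.85 V and V_DS = V_DD − I_D(R_D+R_S) = 17 − 0.848×4.8 = 12.9 V.
Saturation requires V_DS ≥ V_GS − V_t = 0.651 V; 12.9 ≥ 0.651 ✓.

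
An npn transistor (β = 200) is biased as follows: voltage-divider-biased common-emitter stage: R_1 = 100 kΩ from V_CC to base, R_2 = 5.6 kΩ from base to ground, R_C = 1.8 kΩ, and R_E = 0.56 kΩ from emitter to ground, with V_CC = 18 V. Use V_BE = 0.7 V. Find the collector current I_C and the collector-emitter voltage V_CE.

I_C ≈ 0.43 mA, V_CE ≈ 17 V

Thevenize the base divider: V_Th = V_CC·R_2/(R_1+R_2) = 18×5.6/106 = 0.955 V, R_Th = R_1‖R_2 = 5.3 kΩ.
Base-emitter loop: V_Th = I_B·R_Th + V_BE + (β+1)I_B·R_E, so I_B = (0.955 − 0.7) / (5.3 + 201×0.56) = 0.00216 mA.
I_C = β·I_B = 200×0.00216 = 0.432 mA, and I_E = (β+1)I_B = 0.434 mA.
V_CE = V_CC − I_C·R_C − I_E·R_E = 18 − 0.432×1.8 − 0.434×0.56 = 17 V.
V_CE = 17 V > 0.2 V confirms active-region operation.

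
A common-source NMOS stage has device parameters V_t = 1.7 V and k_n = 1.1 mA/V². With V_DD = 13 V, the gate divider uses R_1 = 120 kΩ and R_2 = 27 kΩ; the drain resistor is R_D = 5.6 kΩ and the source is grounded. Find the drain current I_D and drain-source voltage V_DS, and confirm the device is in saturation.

I_D ≈ 0.26 mA, V_DS ≈ 12 V

V_G = V_DD·R_2/(R_1+R_2) = 13×27/147 = 2.39 V. With the source grounded, V_GS = V_G = 2.39 V.
Assume saturation: I_D = (k_n/2)(V_GS − V_t)² = (1.1/2)×(2.39 − 1.7)² = 0.55×0.688² = 0.26 mA.
V_DS = V_DD − I_D·R_D = 13 − 0.26×5.6 = 11.5 V.
Saturation requires V_DS ≥ V_GS − V_t = 0.688 V; 11.5 ≥ 0.688 ✓.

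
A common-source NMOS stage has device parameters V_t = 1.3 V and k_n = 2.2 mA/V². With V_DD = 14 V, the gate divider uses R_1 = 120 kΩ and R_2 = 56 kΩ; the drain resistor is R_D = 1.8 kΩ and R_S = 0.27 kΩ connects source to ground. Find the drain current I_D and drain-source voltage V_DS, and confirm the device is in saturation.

I_D ≈ 4.3 mA, V_DS ≈ 5 V

V_G = V_DD·R_2/(R_1+R_2) = 14×56/176 = 4.45 V.
Assume saturation: I_D = (k_n/2)(V_GS − V_t)² with V_GS = V_G − I_D·R_S = 4.45 − 0.27·I_D.
Substituting gives 0.0802·I_D² − 2.87·I_D + 10.9 = 0, with roots I_D = 4.33 or 31.5 mA.
The root I_D = 31.5 mA gives V_GS = -4.05 V ≤ V_t, so take I_D = 4.33 mA.
Then V_GS = 3.28 V and V_DS = V_DD − I_D(R_D+R_S) = 14 − 4.33×2.07 = 5.03 V.
Saturation requires V_DS ≥ V_GS − V_t = 1.98 V; 5.03 ≥ 1.98 ✓.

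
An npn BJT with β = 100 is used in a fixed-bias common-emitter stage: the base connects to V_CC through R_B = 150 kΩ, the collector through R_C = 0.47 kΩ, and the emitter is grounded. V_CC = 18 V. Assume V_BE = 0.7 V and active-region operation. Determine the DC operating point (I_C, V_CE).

Base loop: V_CC = I_B·R_B + V_BE, so I_B = (18 − 0.7)/150 kΩ = 0.115 mA.
In the active region I_C = β·I_B = 100 × 0.115 = 11.5 mA.
Collector loop: V_CE = V_CC − I_C·R_C = 18 − 11.5×0.47 = 12.6 V.
Since V_CE = 12.6 V > V_CE(sat) ≈ 0.2 V, the transistor is in the active region as assumed.

I_C ≈ 12 mA, V_CE ≈ 13 V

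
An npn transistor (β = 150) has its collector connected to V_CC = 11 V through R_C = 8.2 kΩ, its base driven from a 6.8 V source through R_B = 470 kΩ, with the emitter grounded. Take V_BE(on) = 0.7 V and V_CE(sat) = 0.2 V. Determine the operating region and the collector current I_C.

saturation; I_C ≈ 1.3 mA

Assume active: I_B = (6.8 − 0.7)/470 = 0.013 mA, giving I_C = β·I_B = 1.95 mA.
But then V_CE = 11 − 1.95×8.2 = -4.96 V < V_CE(sat) = 0.2 V — impossible in the active region.
So the transistor is saturated. With V_CE = 0.2 V, I_C = (V_CC − 0.2)/R_C = 10.8/8.2 = 1.32 mA.
Check: β·I_B = 1.95 mA > I_C = 1.32 mA, confirming saturation.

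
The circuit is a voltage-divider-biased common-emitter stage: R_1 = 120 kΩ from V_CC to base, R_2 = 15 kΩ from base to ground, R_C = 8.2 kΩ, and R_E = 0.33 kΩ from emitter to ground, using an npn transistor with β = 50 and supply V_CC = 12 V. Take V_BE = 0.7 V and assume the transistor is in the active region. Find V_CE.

V_CE ≈ 3 V

Thevenize the base divider: V_Th = V_CC·R_2/(R_1+R_2) = 12×15/135 = 1.33 V, R_Th = R_1‖R_2 = 13.3 kΩ.
Base-emitter loop: V_Th = I_B·R_Th + V_BE + (β+1)I_B·R_E, so I_B = (1.33 − 0.7) / (13.3 + 51×0.33) = 0.021 mA.
I_C = β·I_B = 50×0.021 = 1.05 mA, and I_E = (β+1)I_B = 1.07 mA.
V_CE = V_CC − I_C·R_C − I_E·R_E = 12 − 1.05×8.2 − 1.07×0.33 = 3.04 V.
V_CE = 3.04 V > 0.2 V confirms active-region operation.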